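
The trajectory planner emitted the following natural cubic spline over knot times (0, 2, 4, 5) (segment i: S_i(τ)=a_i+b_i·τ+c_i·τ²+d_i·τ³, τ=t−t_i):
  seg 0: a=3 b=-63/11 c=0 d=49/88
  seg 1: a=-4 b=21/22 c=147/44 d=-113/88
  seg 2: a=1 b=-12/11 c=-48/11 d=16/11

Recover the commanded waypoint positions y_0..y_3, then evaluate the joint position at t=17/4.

y_0 = S_0(0) = a_0 = 3
y_1 = S_1(0) = a_1 = -4
y_2 = S_2(0) = a_2 = 1
y_3 = S_2(1) = -3
t_q=17/4 is in segment 2 (τ=1/4); S_2(τ)=21/44

y_0=3 y_1=-4 y_2=1 y_3=-3
S(17/4) = 21/44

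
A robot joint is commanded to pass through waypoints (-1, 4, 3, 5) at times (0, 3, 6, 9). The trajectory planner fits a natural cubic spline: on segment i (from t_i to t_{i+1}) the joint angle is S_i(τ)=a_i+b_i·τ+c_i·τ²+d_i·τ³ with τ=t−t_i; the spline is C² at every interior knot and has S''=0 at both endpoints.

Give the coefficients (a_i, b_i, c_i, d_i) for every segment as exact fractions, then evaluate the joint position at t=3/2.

Δ: Δ0=5/3, Δ1=-1/3, Δ2=2/3
row 1: diag=12, rhs=-12; c'=1/4, d'=-1
row 2: denom=12−3·1/4=45/4; d'=(6−3·-1)/(45/4)=4/5
back: M2=4/5
back: M1=-1−1/4·4/5=-6/5
M: M0=0, M1=-6/5, M2=4/5, M3=0
seg 0: a=-1, c=M0/2=0, d=(M1−M0)/(6·3)=-1/15, b=Δ0−h0·(2M0+M1)/6=34/15
seg 1: a=4, c=M1/2=-3/5, d=(M2−M1)/(6·3)=1/9, b=Δ1−h1·(2M1+M2)/6=7/15
seg 2: a=3, c=M2/2=2/5, d=(M3−M2)/(6·3)=-2/45, b=Δ2−h2·(2M2+M3)/6=-2/15
t_q=3/2 → seg 0, τ=3/2; S=-1+34/15·τ+0·τ²+-1/15·τ³=87/40

  seg 0: a=-1 b=34/15 c=0 d=-1/15
  seg 1: a=4 b=7/15 c=-3/5 d=1/9
  seg 2: a=3 b=-2/15 c=2/5 d=-2/45
S(3/2) = 87/40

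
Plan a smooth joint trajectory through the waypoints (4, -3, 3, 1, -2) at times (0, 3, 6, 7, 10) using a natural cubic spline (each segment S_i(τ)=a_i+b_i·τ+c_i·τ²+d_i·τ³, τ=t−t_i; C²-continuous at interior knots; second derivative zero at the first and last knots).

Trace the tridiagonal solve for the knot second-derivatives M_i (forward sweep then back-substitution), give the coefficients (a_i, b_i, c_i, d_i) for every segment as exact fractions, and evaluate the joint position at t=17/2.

Δ: Δ0=-7/3, Δ1=2, Δ2=-2, Δ3=-1
row 1: diag=12, rhs=26; c'=1/4, d'=13/6
row 2: denom=8−3·1/4=29/4; d'=(-24−3·13/6)/(29/4)=-122/29
row 3: denom=8−1·4/29=228/29; d'=(6−1·-122/29)/(228/29)=74/57
back: M3=74/57
back: M2=-122/29−4/29·74/57=-250/57
back: M1=13/6−1/4·-250/57=62/19
M: M0=0, M1=62/19, M2=-250/57, M3=74/57, M4=0
seg 0: a=4, c=M0/2=0, d=(M1−M0)/(6·3)=31/171, b=Δ0−h0·(2M0+M1)/6=-226/57
seg 1: a=-3, c=M1/2=31/19, d=(M2−M1)/(6·3)=-218/513, b=Δ1−h1·(2M1+M2)/6=53/57
seg 2: a=3, c=M2/2=-125/57, d=(M3−M2)/(6·1)=18/19, b=Δ2−h2·(2M2+M3)/6=-43/57
seg 3: a=1, c=M3/2=37/57, d=(M4−M3)/(6·3)=-37/513, b=Δ3−h3·(2M3+M4)/6=-131/57
t_q=17/2 → seg 3, τ=3/2; S=1+-131/57·τ+37/57·τ²+-37/513·τ³=-187/152

  seg 0: a=4 b=-226/57 c=0 d=31/171
  seg 1: a=-3 b=53/57 c=31/19 d=-218/513
  seg 2: a=3 b=-43/57 c=-125/57 d=18/19
  seg 3: a=1 b=-131/57 c=37/57 d=-37/513
S(17/2) = -187/152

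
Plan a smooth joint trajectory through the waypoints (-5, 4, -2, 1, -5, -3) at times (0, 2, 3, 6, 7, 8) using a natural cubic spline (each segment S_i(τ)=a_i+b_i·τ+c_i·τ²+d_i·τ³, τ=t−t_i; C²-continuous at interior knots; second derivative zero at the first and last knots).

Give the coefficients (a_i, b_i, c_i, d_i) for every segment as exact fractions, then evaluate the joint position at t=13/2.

Δ: Δ0=9/2, Δ1=-6, Δ2=1, Δ3=-6, Δ4=2
row 1: diag=6, rhs=-63; c'=1/6, d'=-21/2
row 2: denom=8−1·1/6=47/6; d'=(42−1·-21/2)/(47/6)=315/47
row 3: denom=8−3·18/47=322/47; d'=(-42−3·315/47)/(322/47)=-417/46
row 4: denom=4−1·47/322=1241/322; d'=(48−1·-417/46)/(1241/322)=18375/1241
back: M4=18375/1241
back: M3=-417/46−47/322·18375/1241=-13932/1241
back: M2=315/47−18/47·-13932/1241=13653/1241
back: M1=-21/2−1/6·13653/1241=-15306/1241
M: M0=0, M1=-15306/1241, M2=13653/1241, M3=-13932/1241, M4=18375/1241, M5=0
seg 0: a=-5, c=M0/2=0, d=(M1−M0)/(6·2)=-2551/2482, b=Δ0−h0·(2M0+M1)/6=21373/2482
seg 1: a=4, c=M1/2=-7653/1241, d=(M2−M1)/(6·1)=9653/2482, b=Δ1−h1·(2M1+M2)/6=-9239/2482
seg 2: a=-2, c=M2/2=13653/2482, d=(M3−M2)/(6·3)=-3065/2482, b=Δ2−h2·(2M2+M3)/6=-5446/1241
seg 3: a=1, c=M3/2=-6966/1241, d=(M4−M3)/(6·1)=10769/2482, b=Δ3−h3·(2M3+M4)/6=-11729/2482
seg 4: a=-5, c=M4/2=18375/2482, d=(M5−M4)/(6·1)=-6125/2482, b=Δ4−h4·(2M4+M5)/6=-3643/1241
t_q=13/2 → seg 3, τ=1/2; S=1+-11729/2482·τ+-6966/1241·τ²+10769/2482·τ³=-44155/19856

  seg 0: a=-5 b=21373/2482 c=0 d=-2551/2482
  seg 1: a=4 b=-9239/2482 c=-7653/1241 d=9653/2482
  seg 2: a=-2 b=-5446/1241 c=13653/2482 d=-3065/2482
  seg 3: a=1 b=-11729/2482 c=-6966/1241 d=10769/2482
  seg 4: a=-5 b=-3643/1241 c=18375/2482 d=-6125/2482
S(13/2) = -44155/19856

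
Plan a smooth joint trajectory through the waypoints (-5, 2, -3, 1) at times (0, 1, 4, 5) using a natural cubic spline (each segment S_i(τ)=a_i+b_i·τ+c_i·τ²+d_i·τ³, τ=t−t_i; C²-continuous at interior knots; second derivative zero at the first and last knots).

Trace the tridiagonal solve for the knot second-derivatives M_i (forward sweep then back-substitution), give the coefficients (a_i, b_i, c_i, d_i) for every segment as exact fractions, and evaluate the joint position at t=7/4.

Δ: Δ0=7, Δ1=-5/3, Δ2=4
row 1: diag=8, rhs=-52; c'=3/8, d'=-13/2
row 2: denom=8−3·3/8=55/8; d'=(34−3·-13/2)/(55/8)=428/55
back: M2=428/55
back: M1=-13/2−3/8·428/55=-518/55
M: M0=0, M1=-518/55, M2=428/55, M3=0
seg 0: a=-5, c=M0/2=0, d=(M1−M0)/(6·1)=-259/165, b=Δ0−h0·(2M0+M1)/6=1414/165
seg 1: a=2, c=M1/2=-259/55, d=(M2−M1)/(6·3)=43/45, b=Δ1−h1·(2M1+M2)/6=637/165
seg 2: a=-3, c=M2/2=214/55, d=(M3−M2)/(6·1)=-214/165, b=Δ2−h2·(2M2+M3)/6=232/165
t_q=7/4 → seg 1, τ=3/4; S=2+637/165·τ+-259/55·τ²+43/45·τ³=9327/3520

  seg 0: a=-5 b=1414/165 c=0 d=-259/165
  seg 1: a=2 b=637/165 c=-259/55 d=43/45
  seg 2: a=-3 b=232/165 c=214/55 d=-214/165
S(7/4) = 9327/3520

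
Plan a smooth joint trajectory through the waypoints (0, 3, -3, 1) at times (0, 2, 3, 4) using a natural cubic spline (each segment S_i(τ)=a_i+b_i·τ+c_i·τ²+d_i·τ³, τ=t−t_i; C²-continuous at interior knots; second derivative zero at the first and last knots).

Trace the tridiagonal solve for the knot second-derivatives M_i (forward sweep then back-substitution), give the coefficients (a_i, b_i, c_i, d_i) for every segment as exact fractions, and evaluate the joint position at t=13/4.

  seg 0: a=0 b=229/46 c=0 d=-20/23
  seg 1: a=3 b=-251/46 c=-120/23 d=215/46
  seg 2: a=-3 b=-43/23 c=405/46 d=-135/46
S(13/4) = -8723/2944

Δ: Δ0=3/2, Δ1=-6, Δ2=4
row 1: diag=6, rhs=-45; c'=1/6, d'=-15/2
row 2: denom=4−1·1/6=23/6; d'=(60−1·-15/2)/(23/6)=405/23
back: M2=405/23
back: M1=-15/2−1/6·405/23=-240/23
M: M0=0, M1=-240/23, M2=405/23, M3=0
seg 0: a=0, c=M0/2=0, d=(M1−M0)/(6·2)=-20/23, b=Δ0−h0·(2M0+M1)/6=229/46
seg 1: a=3, c=M1/2=-120/23, d=(M2−M1)/(6·1)=215/46, b=Δ1−h1·(2M1+M2)/6=-251/46
seg 2: a=-3, c=M2/2=405/46, d=(M3−M2)/(6·1)=-135/46, b=Δ2−h2·(2M2+M3)/6=-43/23
t_q=13/4 → seg 2, τ=1/4; S=-3+-43/23·τ+405/46·τ²+-135/46·τ³=-8723/2944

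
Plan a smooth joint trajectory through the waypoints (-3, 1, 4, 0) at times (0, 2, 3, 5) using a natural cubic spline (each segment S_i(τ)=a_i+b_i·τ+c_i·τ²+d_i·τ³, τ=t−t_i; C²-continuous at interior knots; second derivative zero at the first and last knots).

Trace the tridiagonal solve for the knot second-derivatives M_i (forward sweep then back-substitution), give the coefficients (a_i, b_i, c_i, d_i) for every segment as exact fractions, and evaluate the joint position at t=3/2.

  seg 0: a=-3 b=48/35 c=0 d=11/70
  seg 1: a=1 b=114/35 c=33/35 d=-6/5
  seg 2: a=4 b=54/35 c=-93/35 d=31/70
S(3/2) = -33/80

Δ: Δ0=2, Δ1=3, Δ2=-2
row 1: diag=6, rhs=6; c'=1/6, d'=1
row 2: denom=6−1·1/6=35/6; d'=(-30−1·1)/(35/6)=-186/35
back: M2=-186/35
back: M1=1−1/6·-186/35=66/35
M: M0=0, M1=66/35, M2=-186/35, M3=0
seg 0: a=-3, c=M0/2=0, d=(M1−M0)/(6·2)=11/70, b=Δ0−h0·(2M0+M1)/6=48/35
seg 1: a=1, c=M1/2=33/35, d=(M2−M1)/(6·1)=-6/5, b=Δ1−h1·(2M1+M2)/6=114/35
seg 2: a=4, c=M2/2=-93/35, d=(M3−M2)/(6·2)=31/70, b=Δ2−h2·(2M2+M3)/6=54/35
t_q=3/2 → seg 0, τ=3/2; S=-3+48/35·τ+0·τ²+11/70·τ³=-33/80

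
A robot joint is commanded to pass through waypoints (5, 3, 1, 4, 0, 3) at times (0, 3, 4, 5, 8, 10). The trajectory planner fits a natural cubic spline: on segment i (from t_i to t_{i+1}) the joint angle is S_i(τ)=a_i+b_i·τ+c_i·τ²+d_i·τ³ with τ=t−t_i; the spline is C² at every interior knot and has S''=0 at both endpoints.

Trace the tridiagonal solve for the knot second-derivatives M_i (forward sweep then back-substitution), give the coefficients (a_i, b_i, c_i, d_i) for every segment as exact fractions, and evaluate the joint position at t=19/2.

  seg 0: a=5 b=1805/4242 c=0 d=-4633/38178
  seg 1: a=3 b=-6047/2121 c=-4633/4242 d=8243/4242
  seg 2: a=1 b=1123/1414 c=10048/2121 d=-10739/4242
  seg 3: a=4 b=5672/2121 c=-12121/4242 d=19363/38178
  seg 4: a=0 b=-3293/4242 c=1207/707 d=-1207/4242
S(19/2) = 19417/11312

Δ: Δ0=-2/3, Δ1=-2, Δ2=3, Δ3=-4/3, Δ4=3/2
row 1: diag=8, rhs=-8; c'=1/8, d'=-1
row 2: denom=4−1·1/8=31/8; d'=(30−1·-1)/(31/8)=8
row 3: denom=8−1·8/31=240/31; d'=(-26−1·8)/(240/31)=-527/120
row 4: denom=10−3·31/80=707/80; d'=(17−3·-527/120)/(707/80)=2414/707
back: M4=2414/707
back: M3=-527/120−31/80·2414/707=-12121/2121
back: M2=8−8/31·-12121/2121=20096/2121
back: M1=-1−1/8·20096/2121=-4633/2121
M: M0=0, M1=-4633/2121, M2=20096/2121, M3=-12121/2121, M4=2414/707, M5=0
seg 0: a=5, c=M0/2=0, d=(M1−M0)/(6·3)=-4633/38178, b=Δ0−h0·(2M0+M1)/6=1805/4242
seg 1: a=3, c=M1/2=-4633/4242, d=(M2−M1)/(6·1)=8243/4242, b=Δ1−h1·(2M1+M2)/6=-6047/2121
seg 2: a=1, c=M2/2=10048/2121, d=(M3−M2)/(6·1)=-10739/4242, b=Δ2−h2·(2M2+M3)/6=1123/1414
seg 3: a=4, c=M3/2=-12121/4242, d=(M4−M3)/(6·3)=19363/38178, b=Δ3−h3·(2M3+M4)/6=5672/2121
seg 4: a=0, c=M4/2=1207/707, d=(M5−M4)/(6·2)=-1207/4242, b=Δ4−h4·(2M4+M5)/6=-3293/4242
t_q=19/2 → seg 4, τ=3/2; S=0+-3293/4242·τ+1207/707·τ²+-1207/4242·τ³=19417/11312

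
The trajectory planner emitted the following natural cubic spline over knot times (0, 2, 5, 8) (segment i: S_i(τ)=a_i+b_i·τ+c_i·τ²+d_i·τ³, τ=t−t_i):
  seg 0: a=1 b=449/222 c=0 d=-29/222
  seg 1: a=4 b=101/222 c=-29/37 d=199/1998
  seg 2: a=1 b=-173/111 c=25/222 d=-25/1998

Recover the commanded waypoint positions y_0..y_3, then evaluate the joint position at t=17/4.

y_0 = S_0(0) = a_0 = 1
y_1 = S_1(0) = a_1 = 4
y_2 = S_2(0) = a_2 = 1
y_3 = S_2(3) = -3
t_q=17/4 is in segment 1 (τ=9/4); S_1(τ)=10373/4736

y_0=1 y_1=4 y_2=1 y_3=-3
S(17/4) = 10373/4736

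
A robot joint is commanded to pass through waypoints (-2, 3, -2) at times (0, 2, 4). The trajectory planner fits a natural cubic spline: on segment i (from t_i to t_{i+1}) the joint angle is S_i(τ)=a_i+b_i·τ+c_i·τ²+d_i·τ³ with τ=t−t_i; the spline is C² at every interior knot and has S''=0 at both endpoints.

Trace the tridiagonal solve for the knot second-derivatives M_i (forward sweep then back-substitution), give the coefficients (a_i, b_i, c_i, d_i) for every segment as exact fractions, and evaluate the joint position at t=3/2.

  seg 0: a=-2 b=15/4 c=0 d=-5/16
  seg 1: a=3 b=0 c=-15/8 d=5/16
S(3/2) = 329/128

Δ: Δ0=5/2, Δ1=-5/2
row 1: diag=8, rhs=-30; c'=1/4, d'=-15/4
back: M1=-15/4
M: M0=0, M1=-15/4, M2=0
seg 0: a=-2, c=M0/2=0, d=(M1−M0)/(6·2)=-5/16, b=Δ0−h0·(2M0+M1)/6=15/4
seg 1: a=3, c=M1/2=-15/8, d=(M2−M1)/(6·2)=5/16, b=Δ1−h1·(2M1+M2)/6=0
t_q=3/2 → seg 0, τ=3/2; S=-2+15/4·τ+0·τ²+-5/16·τ³=329/128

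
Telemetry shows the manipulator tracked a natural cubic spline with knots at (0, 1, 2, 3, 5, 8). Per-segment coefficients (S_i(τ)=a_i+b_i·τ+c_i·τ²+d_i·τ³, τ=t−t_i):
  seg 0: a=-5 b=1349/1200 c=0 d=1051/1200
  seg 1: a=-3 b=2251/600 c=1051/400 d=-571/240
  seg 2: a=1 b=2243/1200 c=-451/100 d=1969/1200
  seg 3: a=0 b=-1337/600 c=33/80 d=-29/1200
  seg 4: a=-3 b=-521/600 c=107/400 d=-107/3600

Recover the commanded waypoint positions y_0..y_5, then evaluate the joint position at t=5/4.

y_0 = S_0(0) = a_0 = -5
y_1 = S_1(0) = a_1 = -3
y_2 = S_2(0) = a_2 = 1
y_3 = S_3(0) = a_3 = 0
y_4 = S_4(0) = a_4 = -3
y_5 = S_4(3) = -4
t_q=5/4 is in segment 1 (τ=1/4); S_1(τ)=-49537/25600

y_0=-5 y_1=-3 y_2=1 y_3=0 y_4=-3 y_5=-4
S(5/4) = -49537/25600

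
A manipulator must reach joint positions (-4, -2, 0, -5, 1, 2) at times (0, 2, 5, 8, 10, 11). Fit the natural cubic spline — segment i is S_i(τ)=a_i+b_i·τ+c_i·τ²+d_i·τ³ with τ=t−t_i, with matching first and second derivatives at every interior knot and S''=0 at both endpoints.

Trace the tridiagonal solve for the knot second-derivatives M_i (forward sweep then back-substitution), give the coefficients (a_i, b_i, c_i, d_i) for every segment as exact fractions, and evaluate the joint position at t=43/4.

Δ: Δ0=1, Δ1=2/3, Δ2=-5/3, Δ3=3, Δ4=1
row 1: diag=10, rhs=-2; c'=3/10, d'=-1/5
row 2: denom=12−3·3/10=111/10; d'=(-14−3·-1/5)/(111/10)=-134/111
row 3: denom=10−3·10/37=340/37; d'=(28−3·-134/111)/(340/37)=117/34
row 4: denom=6−2·37/170=473/85; d'=(-12−2·117/34)/(473/85)=-1605/473
back: M4=-1605/473
back: M3=117/34−37/170·-1605/473=1977/473
back: M2=-134/111−10/37·1977/473=-3316/1419
back: M1=-1/5−3/10·-3316/1419=237/473
M: M0=0, M1=237/473, M2=-3316/1419, M3=1977/473, M4=-1605/473, M5=0
seg 0: a=-4, c=M0/2=0, d=(M1−M0)/(6·2)=79/1892, b=Δ0−h0·(2M0+M1)/6=394/473
seg 1: a=-2, c=M1/2=237/946, d=(M2−M1)/(6·3)=-4027/25542, b=Δ1−h1·(2M1+M2)/6=631/473
seg 2: a=0, c=M2/2=-1658/1419, d=(M3−M2)/(6·3)=9247/25542, b=Δ2−h2·(2M2+M3)/6=-1343/946
seg 3: a=-5, c=M3/2=1977/946, d=(M4−M3)/(6·2)=-597/946, b=Δ3−h3·(2M3+M4)/6=636/473
seg 4: a=1, c=M4/2=-1605/946, d=(M5−M4)/(6·1)=535/946, b=Δ4−h4·(2M4+M5)/6=1008/473
t_q=43/4 → seg 4, τ=3/4; S=1+1008/473·τ+-1605/946·τ²+535/946·τ³=113977/60544

  seg 0: a=-4 b=394/473 c=0 d=79/1892
  seg 1: a=-2 b=631/473 c=237/946 d=-4027/25542
  seg 2: a=0 b=-1343/946 c=-1658/1419 d=9247/25542
  seg 3: a=-5 b=636/473 c=1977/946 d=-597/946
  seg 4: a=1 b=1008/473 c=-1605/946 d=535/946
S(43/4) = 113977/60544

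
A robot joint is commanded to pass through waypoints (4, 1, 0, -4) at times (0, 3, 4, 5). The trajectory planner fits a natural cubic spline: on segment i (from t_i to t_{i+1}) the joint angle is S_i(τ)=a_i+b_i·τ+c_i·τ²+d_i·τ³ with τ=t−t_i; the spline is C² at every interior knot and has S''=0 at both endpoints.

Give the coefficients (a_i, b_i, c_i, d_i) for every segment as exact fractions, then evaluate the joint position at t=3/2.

  seg 0: a=4 b=-40/31 c=0 d=1/31
  seg 1: a=1 b=-13/31 c=9/31 d=-27/31
  seg 2: a=0 b=-76/31 c=-72/31 d=24/31
S(3/2) = 539/248

Δ: Δ0=-1, Δ1=-1, Δ2=-4
row 1: diag=8, rhs=0; c'=1/8, d'=0
row 2: denom=4−1·1/8=31/8; d'=(-18−1·0)/(31/8)=-144/31
back: M2=-144/31
back: M1=0−1/8·-144/31=18/31
M: M0=0, M1=18/31, M2=-144/31, M3=0
seg 0: a=4, c=M0/2=0, d=(M1−M0)/(6·3)=1/31, b=Δ0−h0·(2M0+M1)/6=-40/31
seg 1: a=1, c=M1/2=9/31, d=(M2−M1)/(6·1)=-27/31, b=Δ1−h1·(2M1+M2)/6=-13/31
seg 2: a=0, c=M2/2=-72/31, d=(M3−M2)/(6·1)=24/31, b=Δ2−h2·(2M2+M3)/6=-76/31
t_q=3/2 → seg 0, τ=3/2; S=4+-40/31·τ+0·τ²+1/31·τ³=539/248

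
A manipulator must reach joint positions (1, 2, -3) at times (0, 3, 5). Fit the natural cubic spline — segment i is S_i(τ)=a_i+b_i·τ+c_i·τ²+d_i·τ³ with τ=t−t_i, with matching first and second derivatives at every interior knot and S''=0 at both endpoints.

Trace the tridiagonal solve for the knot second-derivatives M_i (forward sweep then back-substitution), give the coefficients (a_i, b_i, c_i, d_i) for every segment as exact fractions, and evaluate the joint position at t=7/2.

Δ: Δ0=1/3, Δ1=-5/2
row 1: diag=10, rhs=-17; c'=1/5, d'=-17/10
back: M1=-17/10
M: M0=0, M1=-17/10, M2=0
seg 0: a=1, c=M0/2=0, d=(M1−M0)/(6·3)=-17/180, b=Δ0−h0·(2M0+M1)/6=71/60
seg 1: a=2, c=M1/2=-17/20, d=(M2−M1)/(6·2)=17/120, b=Δ1−h1·(2M1+M2)/6=-41/30
t_q=7/2 → seg 1, τ=1/2; S=2+-41/30·τ+-17/20·τ²+17/120·τ³=359/320

  seg 0: a=1 b=71/60 c=0 d=-17/180
  seg 1: a=2 b=-41/30 c=-17/20 d=17/120
S(7/2) = 359/320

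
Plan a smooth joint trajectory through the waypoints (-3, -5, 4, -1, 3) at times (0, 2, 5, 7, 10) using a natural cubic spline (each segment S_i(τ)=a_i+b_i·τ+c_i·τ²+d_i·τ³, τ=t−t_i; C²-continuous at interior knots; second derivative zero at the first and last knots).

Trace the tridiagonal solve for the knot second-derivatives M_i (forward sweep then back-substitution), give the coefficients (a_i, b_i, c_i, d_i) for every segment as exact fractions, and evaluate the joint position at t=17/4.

Δ: Δ0=-1, Δ1=3, Δ2=-5/2, Δ3=4/3
row 1: diag=10, rhs=24; c'=3/10, d'=12/5
row 2: denom=10−3·3/10=91/10; d'=(-33−3·12/5)/(91/10)=-402/91
row 3: denom=10−2·20/91=870/91; d'=(23−2·-402/91)/(870/91)=2897/870
back: M3=2897/870
back: M2=-402/91−20/91·2897/870=-448/87
back: M1=12/5−3/10·-448/87=572/145
M: M0=0, M1=572/145, M2=-448/87, M3=2897/870, M4=0
seg 0: a=-3, c=M0/2=0, d=(M1−M0)/(6·2)=143/435, b=Δ0−h0·(2M0+M1)/6=-1007/435
seg 1: a=-5, c=M1/2=286/145, d=(M2−M1)/(6·3)=-1978/3915, b=Δ1−h1·(2M1+M2)/6=709/435
seg 2: a=4, c=M2/2=-224/87, d=(M3−M2)/(6·2)=2459/3480, b=Δ2−h2·(2M2+M3)/6=-77/435
seg 3: a=-1, c=M3/2=2897/1740, d=(M4−M3)/(6·3)=-2897/15660, b=Δ3−h3·(2M3+M4)/6=-579/290
t_q=17/4 → seg 1, τ=9/4; S=-5+709/435·τ+286/145·τ²+-1978/3915·τ³=2689/928

  seg 0: a=-3 b=-1007/435 c=0 d=143/435
  seg 1: a=-5 b=709/435 c=286/145 d=-1978/3915
  seg 2: a=4 b=-77/435 c=-224/87 d=2459/3480
  seg 3: a=-1 b=-579/290 c=2897/1740 d=-2897/15660
S(17/4) = 2689/928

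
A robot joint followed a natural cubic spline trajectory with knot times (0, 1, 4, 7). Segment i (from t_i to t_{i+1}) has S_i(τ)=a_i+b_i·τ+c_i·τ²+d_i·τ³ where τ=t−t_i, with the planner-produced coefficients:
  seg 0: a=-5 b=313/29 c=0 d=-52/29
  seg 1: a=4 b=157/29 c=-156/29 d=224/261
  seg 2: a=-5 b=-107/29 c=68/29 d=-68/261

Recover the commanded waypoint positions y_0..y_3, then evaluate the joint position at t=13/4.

y_0 = S_0(0) = a_0 = -5
y_1 = S_1(0) = a_1 = 4
y_2 = S_2(0) = a_2 = -5
y_3 = S_2(3) = -2
t_q=13/4 is in segment 1 (τ=9/4); S_1(τ)=-37/29

y_0=-5 y_1=4 y_2=-5 y_3=-2
S(13/4) = -37/29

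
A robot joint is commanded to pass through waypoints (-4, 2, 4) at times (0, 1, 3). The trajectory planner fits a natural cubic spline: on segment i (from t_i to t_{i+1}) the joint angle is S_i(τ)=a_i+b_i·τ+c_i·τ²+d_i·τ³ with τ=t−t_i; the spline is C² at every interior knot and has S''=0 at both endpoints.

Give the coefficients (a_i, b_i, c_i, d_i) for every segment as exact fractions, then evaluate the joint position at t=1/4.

  seg 0: a=-4 b=41/6 c=0 d=-5/6
  seg 1: a=2 b=13/3 c=-5/2 d=5/12
S(1/4) = -295/128

Δ: Δ0=6, Δ1=1
row 1: diag=6, rhs=-30; c'=1/3, d'=-5
back: M1=-5
M: M0=0, M1=-5, M2=0
seg 0: a=-4, c=M0/2=0, d=(M1−M0)/(6·1)=-5/6, b=Δ0−h0·(2M0+M1)/6=41/6
seg 1: a=2, c=M1/2=-5/2, d=(M2−M1)/(6·2)=5/12, b=Δ1−h1·(2M1+M2)/6=13/3
t_q=1/4 → seg 0, τ=1/4; S=-4+41/6·τ+0·τ²+-5/6·τ³=-295/128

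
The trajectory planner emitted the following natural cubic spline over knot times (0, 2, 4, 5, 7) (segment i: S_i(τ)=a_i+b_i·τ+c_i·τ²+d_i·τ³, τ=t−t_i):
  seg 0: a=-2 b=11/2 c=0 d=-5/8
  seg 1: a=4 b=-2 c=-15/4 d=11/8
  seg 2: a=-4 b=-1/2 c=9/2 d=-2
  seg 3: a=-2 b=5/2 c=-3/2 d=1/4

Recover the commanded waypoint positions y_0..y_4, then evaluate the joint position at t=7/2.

y_0=-2 y_1=4 y_2=-4 y_3=-2 y_4=-1
S(7/2) = -179/64

y_0 = S_0(0) = a_0 = -2
y_1 = S_1(0) = a_1 = 4
y_2 = S_2(0) = a_2 = -4
y_3 = S_3(0) = a_3 = -2
y_4 = S_3(2) = -1
t_q=7/2 is in segment 1 (τ=3/2); S_1(τ)=-179/64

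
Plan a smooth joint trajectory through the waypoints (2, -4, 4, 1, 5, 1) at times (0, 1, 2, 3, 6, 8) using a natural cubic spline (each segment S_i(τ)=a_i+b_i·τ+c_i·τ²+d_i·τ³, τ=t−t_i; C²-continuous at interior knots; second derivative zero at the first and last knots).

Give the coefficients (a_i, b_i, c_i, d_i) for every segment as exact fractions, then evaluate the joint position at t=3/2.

  seg 0: a=2 b=-32461/3075 c=0 d=14011/3075
  seg 1: a=-4 b=9572/3075 c=14011/1025 d=-5401/615
  seg 2: a=4 b=12623/3075 c=-12994/1025 d=17134/3075
  seg 3: a=1 b=-13939/3075 c=828/205 d=-6407/9225
  seg 4: a=5 b=2918/3075 c=-2267/1025 d=2267/6150
S(3/2) = -1017/8200

Δ: Δ0=-6, Δ1=8, Δ2=-3, Δ3=4/3, Δ4=-2
row 1: diag=4, rhs=84; c'=1/4, d'=21
row 2: denom=4−1·1/4=15/4; d'=(-66−1·21)/(15/4)=-116/5
row 3: denom=8−1·4/15=116/15; d'=(26−1·-116/5)/(116/15)=369/58
row 4: denom=10−3·45/116=1025/116; d'=(-20−3·369/58)/(1025/116)=-4534/1025
back: M4=-4534/1025
back: M3=369/58−45/116·-4534/1025=1656/205
back: M2=-116/5−4/15·1656/205=-25988/1025
back: M1=21−1/4·-25988/1025=28022/1025
M: M0=0, M1=28022/1025, M2=-25988/1025, M3=1656/205, M4=-4534/1025, M5=0
seg 0: a=2, c=M0/2=0, d=(M1−M0)/(6·1)=14011/3075, b=Δ0−h0·(2M0+M1)/6=-32461/3075
seg 1: a=-4, c=M1/2=14011/1025, d=(M2−M1)/(6·1)=-5401/615, b=Δ1−h1·(2M1+M2)/6=9572/3075
seg 2: a=4, c=M2/2=-12994/1025, d=(M3−M2)/(6·1)=17134/3075, b=Δ2−h2·(2M2+M3)/6=12623/3075
seg 3: a=1, c=M3/2=828/205, d=(M4−M3)/(6·3)=-6407/9225, b=Δ3−h3·(2M3+M4)/6=-13939/3075
seg 4: a=5, c=M4/2=-2267/1025, d=(M5−M4)/(6·2)=2267/6150, b=Δ4−h4·(2M4+M5)/6=2918/3075
t_q=3/2 → seg 1, τ=1/2; S=-4+9572/3075·τ+14011/1025·τ²+-5401/615·τ³=-1017/8200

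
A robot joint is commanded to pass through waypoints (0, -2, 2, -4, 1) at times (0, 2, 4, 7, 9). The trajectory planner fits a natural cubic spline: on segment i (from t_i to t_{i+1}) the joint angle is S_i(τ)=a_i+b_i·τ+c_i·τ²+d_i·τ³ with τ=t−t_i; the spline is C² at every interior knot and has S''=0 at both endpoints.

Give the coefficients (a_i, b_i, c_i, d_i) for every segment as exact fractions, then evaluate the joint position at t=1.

Δ: Δ0=-1, Δ1=2, Δ2=-2, Δ3=5/2
row 1: diag=8, rhs=18; c'=1/4, d'=9/4
row 2: denom=10−2·1/4=19/2; d'=(-24−2·9/4)/(19/2)=-3
row 3: denom=10−3·6/19=172/19; d'=(27−3·-3)/(172/19)=171/43
back: M3=171/43
back: M2=-3−6/19·171/43=-183/43
back: M1=9/4−1/4·-183/43=285/86
M: M0=0, M1=285/86, M2=-183/43, M3=171/43, M4=0
seg 0: a=0, c=M0/2=0, d=(M1−M0)/(6·2)=95/344, b=Δ0−h0·(2M0+M1)/6=-181/86
seg 1: a=-2, c=M1/2=285/172, d=(M2−M1)/(6·2)=-217/344, b=Δ1−h1·(2M1+M2)/6=52/43
seg 2: a=2, c=M2/2=-183/86, d=(M3−M2)/(6·3)=59/129, b=Δ2−h2·(2M2+M3)/6=23/86
seg 3: a=-4, c=M3/2=171/86, d=(M4−M3)/(6·2)=-57/172, b=Δ3−h3·(2M3+M4)/6=-13/86
t_q=1 → seg 0, τ=1; S=0+-181/86·τ+0·τ²+95/344·τ³=-629/344

  seg 0: a=0 b=-181/86 c=0 d=95/344
  seg 1: a=-2 b=52/43 c=285/172 d=-217/344
  seg 2: a=2 b=23/86 c=-183/86 d=59/129
  seg 3: a=-4 b=-13/86 c=171/86 d=-57/172
S(1) = -629/344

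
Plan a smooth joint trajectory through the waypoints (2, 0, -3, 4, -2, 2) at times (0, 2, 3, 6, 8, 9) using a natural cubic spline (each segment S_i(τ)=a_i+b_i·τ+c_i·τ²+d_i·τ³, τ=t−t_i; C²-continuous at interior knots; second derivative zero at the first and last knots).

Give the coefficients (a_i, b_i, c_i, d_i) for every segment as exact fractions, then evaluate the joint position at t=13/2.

Δ: Δ0=-1, Δ1=-3, Δ2=7/3, Δ3=-3, Δ4=4
row 1: diag=6, rhs=-12; c'=1/6, d'=-2
row 2: denom=8−1·1/6=47/6; d'=(32−1·-2)/(47/6)=204/47
row 3: denom=10−3·18/47=416/47; d'=(-32−3·204/47)/(416/47)=-529/104
row 4: denom=6−2·47/208=577/104; d'=(42−2·-529/104)/(577/104)=5426/577
back: M4=5426/577
back: M3=-529/104−47/208·5426/577=-4161/577
back: M2=204/47−18/47·-4161/577=4098/577
back: M1=-2−1/6·4098/577=-1837/577
M: M0=0, M1=-1837/577, M2=4098/577, M3=-4161/577, M4=5426/577, M5=0
seg 0: a=2, c=M0/2=0, d=(M1−M0)/(6·2)=-1837/6924, b=Δ0−h0·(2M0+M1)/6=106/1731
seg 1: a=0, c=M1/2=-1837/1154, d=(M2−M1)/(6·1)=5935/3462, b=Δ1−h1·(2M1+M2)/6=-5405/1731
seg 2: a=-3, c=M2/2=2049/577, d=(M3−M2)/(6·3)=-2753/3462, b=Δ2−h2·(2M2+M3)/6=-4027/3462
seg 3: a=4, c=M3/2=-4161/1154, d=(M4−M3)/(6·2)=9587/6924, b=Δ3−h3·(2M3+M4)/6=-2297/1731
seg 4: a=-2, c=M4/2=2713/577, d=(M5−M4)/(6·1)=-2713/1731, b=Δ4−h4·(2M4+M5)/6=1498/1731
t_q=13/2 → seg 3, τ=1/2; S=4+-2297/1731·τ+-4161/1154·τ²+9587/6924·τ³=48157/18464

  seg 0: a=2 b=106/1731 c=0 d=-1837/6924
  seg 1: a=0 b=-5405/1731 c=-1837/1154 d=5935/3462
  seg 2: a=-3 b=-4027/3462 c=2049/577 d=-2753/3462
  seg 3: a=4 b=-2297/1731 c=-4161/1154 d=9587/6924
  seg 4: a=-2 b=1498/1731 c=2713/577 d=-2713/1731
S(13/2) = 48157/18464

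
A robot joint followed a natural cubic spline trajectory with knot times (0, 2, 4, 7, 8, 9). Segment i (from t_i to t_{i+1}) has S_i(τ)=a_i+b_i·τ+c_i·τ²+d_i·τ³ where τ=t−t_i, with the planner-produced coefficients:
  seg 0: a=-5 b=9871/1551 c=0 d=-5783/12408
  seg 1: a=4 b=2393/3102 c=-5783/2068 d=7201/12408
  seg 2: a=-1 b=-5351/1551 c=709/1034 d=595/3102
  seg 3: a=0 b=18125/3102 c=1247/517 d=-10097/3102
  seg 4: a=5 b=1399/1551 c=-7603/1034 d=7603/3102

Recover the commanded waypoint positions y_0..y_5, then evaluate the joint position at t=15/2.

y_0=-5 y_1=4 y_2=-1 y_3=0 y_4=5 y_5=1
S(15/2) = 25789/8272

y_0 = S_0(0) = a_0 = -5
y_1 = S_1(0) = a_1 = 4
y_2 = S_2(0) = a_2 = -1
y_3 = S_3(0) = a_3 = 0
y_4 = S_4(0) = a_4 = 5
y_5 = S_4(1) = 1
t_q=15/2 is in segment 3 (τ=1/2); S_3(τ)=25789/8272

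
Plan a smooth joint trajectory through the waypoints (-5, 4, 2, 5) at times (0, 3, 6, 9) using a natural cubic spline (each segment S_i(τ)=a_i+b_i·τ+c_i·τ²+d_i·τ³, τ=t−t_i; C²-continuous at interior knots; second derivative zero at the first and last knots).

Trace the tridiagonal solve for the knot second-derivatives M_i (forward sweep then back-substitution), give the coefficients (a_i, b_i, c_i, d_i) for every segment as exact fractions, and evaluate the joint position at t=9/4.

Δ: Δ0=3, Δ1=-2/3, Δ2=1
row 1: diag=12, rhs=-22; c'=1/4, d'=-11/6
row 2: denom=12−3·1/4=45/4; d'=(10−3·-11/6)/(45/4)=62/45
back: M2=62/45
back: M1=-11/6−1/4·62/45=-98/45
M: M0=0, M1=-98/45, M2=62/45, M3=0
seg 0: a=-5, c=M0/2=0, d=(M1−M0)/(6·3)=-49/405, b=Δ0−h0·(2M0+M1)/6=184/45
seg 1: a=4, c=M1/2=-49/45, d=(M2−M1)/(6·3)=16/81, b=Δ1−h1·(2M1+M2)/6=37/45
seg 2: a=2, c=M2/2=31/45, d=(M3−M2)/(6·3)=-31/405, b=Δ2−h2·(2M2+M3)/6=-17/45
t_q=9/4 → seg 0, τ=9/4; S=-5+184/45·τ+0·τ²+-49/405·τ³=903/320

  seg 0: a=-5 b=184/45 c=0 d=-49/405
  seg 1: a=4 b=37/45 c=-49/45 d=16/81
  seg 2: a=2 b=-17/45 c=31/45 d=-31/405
S(9/4) = 903/320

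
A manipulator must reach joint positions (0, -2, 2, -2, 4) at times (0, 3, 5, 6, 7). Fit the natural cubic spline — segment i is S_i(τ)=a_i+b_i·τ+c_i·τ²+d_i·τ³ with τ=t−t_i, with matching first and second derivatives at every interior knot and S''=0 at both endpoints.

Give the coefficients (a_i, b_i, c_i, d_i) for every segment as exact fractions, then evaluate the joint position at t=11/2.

  seg 0: a=0 b=-796/321 c=0 d=194/963
  seg 1: a=-2 b=950/321 c=194/107 d=-368/321
  seg 2: a=2 b=-1138/321 c=-542/107 d=1480/321
  seg 3: a=-2 b=50/321 c=938/107 d=-938/321
S(11/2) = -99/214

Δ: Δ0=-2/3, Δ1=2, Δ2=-4, Δ3=6
row 1: diag=10, rhs=16; c'=1/5, d'=8/5
row 2: denom=6−2·1/5=28/5; d'=(-36−2·8/5)/(28/5)=-7
row 3: denom=4−1·5/28=107/28; d'=(60−1·-7)/(107/28)=1876/107
back: M3=1876/107
back: M2=-7−5/28·1876/107=-1084/107
back: M1=8/5−1/5·-1084/107=388/107
M: M0=0, M1=388/107, M2=-1084/107, M3=1876/107, M4=0
seg 0: a=0, c=M0/2=0, d=(M1−M0)/(6·3)=194/963, b=Δ0−h0·(2M0+M1)/6=-796/321
seg 1: a=-2, c=M1/2=194/107, d=(M2−M1)/(6·2)=-368/321, b=Δ1−h1·(2M1+M2)/6=950/321
seg 2: a=2, c=M2/2=-542/107, d=(M3−M2)/(6·1)=1480/321, b=Δ2−h2·(2M2+M3)/6=-1138/321
seg 3: a=-2, c=M3/2=938/107, d=(M4−M3)/(6·1)=-938/321, b=Δ3−h3·(2M3+M4)/6=50/321
t_q=11/2 → seg 2, τ=1/2; S=2+-1138/321·τ+-542/107·τ²+1480/321·τ³=-99/214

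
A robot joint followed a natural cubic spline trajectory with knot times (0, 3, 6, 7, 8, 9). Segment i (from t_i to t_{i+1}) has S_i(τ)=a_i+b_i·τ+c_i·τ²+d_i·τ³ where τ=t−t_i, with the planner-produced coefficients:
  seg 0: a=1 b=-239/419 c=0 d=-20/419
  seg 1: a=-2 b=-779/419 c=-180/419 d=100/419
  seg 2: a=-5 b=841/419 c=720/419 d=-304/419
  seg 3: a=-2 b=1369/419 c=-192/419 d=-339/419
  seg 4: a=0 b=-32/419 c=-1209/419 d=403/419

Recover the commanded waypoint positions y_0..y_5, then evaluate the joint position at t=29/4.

y_0=1 y_1=-2 y_2=-5 y_3=-2 y_4=0 y_5=-2
S(29/4) = -32835/26816

y_0 = S_0(0) = a_0 = 1
y_1 = S_1(0) = a_1 = -2
y_2 = S_2(0) = a_2 = -5
y_3 = S_3(0) = a_3 = -2
y_4 = S_4(0) = a_4 = 0
y_5 = S_4(1) = -2
t_q=29/4 is in segment 3 (τ=1/4); S_3(τ)=-32835/26816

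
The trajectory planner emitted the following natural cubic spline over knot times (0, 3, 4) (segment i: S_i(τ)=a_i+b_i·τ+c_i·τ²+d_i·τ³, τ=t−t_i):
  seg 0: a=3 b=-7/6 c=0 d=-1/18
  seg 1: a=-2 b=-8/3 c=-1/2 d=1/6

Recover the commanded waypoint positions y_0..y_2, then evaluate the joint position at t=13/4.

y_0=3 y_1=-2 y_2=-5
S(13/4) = -345/128

y_0 = S_0(0) = a_0 = 3
y_1 = S_1(0) = a_1 = -2
y_2 = S_1(1) = -5
t_q=13/4 is in segment 1 (τ=1/4); S_1(τ)=-345/128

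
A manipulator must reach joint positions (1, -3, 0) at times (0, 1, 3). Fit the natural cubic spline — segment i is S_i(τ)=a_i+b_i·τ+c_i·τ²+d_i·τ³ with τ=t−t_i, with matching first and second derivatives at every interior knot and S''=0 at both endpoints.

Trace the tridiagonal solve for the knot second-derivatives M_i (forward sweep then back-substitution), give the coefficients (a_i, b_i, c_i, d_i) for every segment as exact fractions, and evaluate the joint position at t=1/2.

Δ: Δ0=-4, Δ1=3/2
row 1: diag=6, rhs=33; c'=1/3, d'=11/2
back: M1=11/2
M: M0=0, M1=11/2, M2=0
seg 0: a=1, c=M0/2=0, d=(M1−M0)/(6·1)=11/12, b=Δ0−h0·(2M0+M1)/6=-59/12
seg 1: a=-3, c=M1/2=11/4, d=(M2−M1)/(6·2)=-11/24, b=Δ1−h1·(2M1+M2)/6=-13/6
t_q=1/2 → seg 0, τ=1/2; S=1+-59/12·τ+0·τ²+11/12·τ³=-43/32

  seg 0: a=1 b=-59/12 c=0 d=11/12
  seg 1: a=-3 b=-13/6 c=11/4 d=-11/24
S(1/2) = -43/32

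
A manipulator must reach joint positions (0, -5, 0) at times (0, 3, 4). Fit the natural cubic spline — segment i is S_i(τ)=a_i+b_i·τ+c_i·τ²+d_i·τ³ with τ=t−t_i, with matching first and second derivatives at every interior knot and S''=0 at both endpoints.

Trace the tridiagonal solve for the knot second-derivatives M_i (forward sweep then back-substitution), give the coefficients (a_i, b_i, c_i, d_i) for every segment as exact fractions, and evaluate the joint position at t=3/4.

  seg 0: a=0 b=-25/6 c=0 d=5/18
  seg 1: a=-5 b=10/3 c=5/2 d=-5/6
S(3/4) = -385/128

Δ: Δ0=-5/3, Δ1=5
row 1: diag=8, rhs=40; c'=1/8, d'=5
back: M1=5
M: M0=0, M1=5, M2=0
seg 0: a=0, c=M0/2=0, d=(M1−M0)/(6·3)=5/18, b=Δ0−h0·(2M0+M1)/6=-25/6
seg 1: a=-5, c=M1/2=5/2, d=(M2−M1)/(6·1)=-5/6, b=Δ1−h1·(2M1+M2)/6=10/3
t_q=3/4 → seg 0, τ=3/4; S=0+-25/6·τ+0·τ²+5/18·τ³=-385/128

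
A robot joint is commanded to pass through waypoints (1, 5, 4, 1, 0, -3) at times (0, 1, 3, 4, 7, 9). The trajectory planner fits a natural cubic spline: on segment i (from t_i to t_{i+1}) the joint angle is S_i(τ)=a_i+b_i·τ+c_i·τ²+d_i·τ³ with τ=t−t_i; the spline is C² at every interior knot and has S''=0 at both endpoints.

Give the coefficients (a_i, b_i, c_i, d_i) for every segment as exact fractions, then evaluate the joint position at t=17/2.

  seg 0: a=1 b=15457/3318 c=0 d=-2185/3318
  seg 1: a=5 b=4451/1659 c=-2185/1106 d=2549/13272
  seg 2: a=4 b=-9671/3318 c=-1821/2212 d=4897/6636
  seg 3: a=1 b=-15577/6636 c=769/553 d=-1591/6636
  seg 4: a=0 b=-1583/3318 c=-1697/2212 d=1697/13272
S(17/2) = -71147/35392

Δ: Δ0=4, Δ1=-1/2, Δ2=-3, Δ3=-1/3, Δ4=-3/2
row 1: diag=6, rhs=-27; c'=1/3, d'=-9/2
row 2: denom=6−2·1/3=16/3; d'=(-15−2·-9/2)/(16/3)=-9/8
row 3: denom=8−1·3/16=125/16; d'=(16−1·-9/8)/(125/16)=274/125
row 4: denom=10−3·48/125=1106/125; d'=(-7−3·274/125)/(1106/125)=-1697/1106
back: M4=-1697/1106
back: M3=274/125−48/125·-1697/1106=1538/553
back: M2=-9/8−3/16·1538/553=-1821/1106
back: M1=-9/2−1/3·-1821/1106=-2185/553
M: M0=0, M1=-2185/553, M2=-1821/1106, M3=1538/553, M4=-1697/1106, M5=0
seg 0: a=1, c=M0/2=0, d=(M1−M0)/(6·1)=-2185/3318, b=Δ0−h0·(2M0+M1)/6=15457/3318
seg 1: a=5, c=M1/2=-2185/1106, d=(M2−M1)/(6·2)=2549/13272, b=Δ1−h1·(2M1+M2)/6=4451/1659
seg 2: a=4, c=M2/2=-1821/2212, d=(M3−M2)/(6·1)=4897/6636, b=Δ2−h2·(2M2+M3)/6=-9671/3318
seg 3: a=1, c=M3/2=769/553, d=(M4−M3)/(6·3)=-1591/6636, b=Δ3−h3·(2M3+M4)/6=-15577/6636
seg 4: a=0, c=M4/2=-1697/2212, d=(M5−M4)/(6·2)=1697/13272, b=Δ4−h4·(2M4+M5)/6=-1583/3318
t_q=17/2 → seg 4, τ=3/2; S=0+-1583/3318·τ+-1697/2212·τ²+1697/13272·τ³=-71147/35392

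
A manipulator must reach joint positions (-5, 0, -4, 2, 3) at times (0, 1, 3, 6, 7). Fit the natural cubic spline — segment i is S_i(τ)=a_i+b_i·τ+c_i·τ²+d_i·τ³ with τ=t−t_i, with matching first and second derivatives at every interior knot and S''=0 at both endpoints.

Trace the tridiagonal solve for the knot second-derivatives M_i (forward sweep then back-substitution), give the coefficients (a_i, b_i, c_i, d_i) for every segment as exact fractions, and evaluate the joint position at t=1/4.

  seg 0: a=-5 b=2537/394 c=0 d=-567/394
  seg 1: a=0 b=418/197 c=-1701/394 d=889/788
  seg 2: a=-4 b=-317/197 c=483/197 d=-82/197
  seg 3: a=2 b=367/197 c=-255/197 d=85/197
S(1/4) = -86055/25216

Δ: Δ0=5, Δ1=-2, Δ2=2, Δ3=1
row 1: diag=6, rhs=-42; c'=1/3, d'=-7
row 2: denom=10−2·1/3=28/3; d'=(24−2·-7)/(28/3)=57/14
row 3: denom=8−3·9/28=197/28; d'=(-6−3·57/14)/(197/28)=-510/197
back: M3=-510/197
back: M2=57/14−9/28·-510/197=966/197
back: M1=-7−1/3·966/197=-1701/197
M: M0=0, M1=-1701/197, M2=966/197, M3=-510/197, M4=0
seg 0: a=-5, c=M0/2=0, d=(M1−M0)/(6·1)=-567/394, b=Δ0−h0·(2M0+M1)/6=2537/394
seg 1: a=0, c=M1/2=-1701/394, d=(M2−M1)/(6·2)=889/788, b=Δ1−h1·(2M1+M2)/6=418/197
seg 2: a=-4, c=M2/2=483/197, d=(M3−M2)/(6·3)=-82/197, b=Δ2−h2·(2M2+M3)/6=-317/197
seg 3: a=2, c=M3/2=-255/197, d=(M4−M3)/(6·1)=85/197, b=Δ3−h3·(2M3+M4)/6=367/197
t_q=1/4 → seg 0, τ=1/4; S=-5+2537/394·τ+0·τ²+-567/394·τ³=-86055/25216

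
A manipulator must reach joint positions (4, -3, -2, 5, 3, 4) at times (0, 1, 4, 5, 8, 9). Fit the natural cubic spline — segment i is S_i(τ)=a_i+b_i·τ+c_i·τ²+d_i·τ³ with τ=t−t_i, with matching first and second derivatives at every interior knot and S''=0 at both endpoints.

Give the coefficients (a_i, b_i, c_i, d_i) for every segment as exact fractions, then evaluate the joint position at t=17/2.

Δ: Δ0=-7, Δ1=1/3, Δ2=7, Δ3=-2/3, Δ4=1
row 1: diag=8, rhs=44; c'=3/8, d'=11/2
row 2: denom=8−3·3/8=55/8; d'=(40−3·11/2)/(55/8)=188/55
row 3: denom=8−1·8/55=432/55; d'=(-46−1·188/55)/(432/55)=-151/24
row 4: denom=8−3·55/144=329/48; d'=(10−3·-151/24)/(329/48)=198/47
back: M4=198/47
back: M3=-151/24−55/144·198/47=-1114/141
back: M2=188/55−8/55·-1114/141=644/141
back: M1=11/2−3/8·644/141=178/47
M: M0=0, M1=178/47, M2=644/141, M3=-1114/141, M4=198/47, M5=0
seg 0: a=4, c=M0/2=0, d=(M1−M0)/(6·1)=89/141, b=Δ0−h0·(2M0+M1)/6=-1076/141
seg 1: a=-3, c=M1/2=89/47, d=(M2−M1)/(6·3)=55/1269, b=Δ1−h1·(2M1+M2)/6=-809/141
seg 2: a=-2, c=M2/2=322/141, d=(M3−M2)/(6·1)=-293/141, b=Δ2−h2·(2M2+M3)/6=958/141
seg 3: a=5, c=M3/2=-557/141, d=(M4−M3)/(6·3)=854/1269, b=Δ3−h3·(2M3+M4)/6=241/47
seg 4: a=3, c=M4/2=99/47, d=(M5−M4)/(6·1)=-33/47, b=Δ4−h4·(2M4+M5)/6=-19/47
t_q=17/2 → seg 4, τ=1/2; S=3+-19/47·τ+99/47·τ²+-33/47·τ³=1217/376

  seg 0: a=4 b=-1076/141 c=0 d=89/141
  seg 1: a=-3 b=-809/141 c=89/47 d=55/1269
  seg 2: a=-2 b=958/141 c=322/141 d=-293/141
  seg 3: a=5 b=241/47 c=-557/141 d=854/1269
  seg 4: a=3 b=-19/47 c=99/47 d=-33/47
S(17/2) = 1217/376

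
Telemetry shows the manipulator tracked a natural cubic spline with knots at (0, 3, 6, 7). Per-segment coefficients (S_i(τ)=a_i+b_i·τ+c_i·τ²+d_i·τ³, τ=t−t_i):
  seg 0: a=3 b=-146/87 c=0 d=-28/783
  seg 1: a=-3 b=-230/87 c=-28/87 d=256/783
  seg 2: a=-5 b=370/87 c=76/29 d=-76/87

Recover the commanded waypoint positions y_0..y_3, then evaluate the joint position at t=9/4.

y_0 = S_0(0) = a_0 = 3
y_1 = S_1(0) = a_1 = -3
y_2 = S_2(0) = a_2 = -5
y_3 = S_2(1) = 1
t_q=9/4 is in segment 0 (τ=9/4); S_0(τ)=-549/464

y_0=3 y_1=-3 y_2=-5 y_3=1
S(9/4) = -549/464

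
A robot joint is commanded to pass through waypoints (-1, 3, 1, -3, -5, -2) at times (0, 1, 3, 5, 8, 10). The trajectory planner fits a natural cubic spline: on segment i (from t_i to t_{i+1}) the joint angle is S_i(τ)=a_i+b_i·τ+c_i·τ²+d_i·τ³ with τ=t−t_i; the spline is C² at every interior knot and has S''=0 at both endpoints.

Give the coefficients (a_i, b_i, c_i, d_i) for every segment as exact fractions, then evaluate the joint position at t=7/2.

Δ: Δ0=4, Δ1=-1, Δ2=-2, Δ3=-2/3, Δ4=3/2
row 1: diag=6, rhs=-30; c'=1/3, d'=-5
row 2: denom=8−2·1/3=22/3; d'=(-6−2·-5)/(22/3)=6/11
row 3: denom=10−2·3/11=104/11; d'=(8−2·6/11)/(104/11)=19/26
row 4: denom=10−3·33/104=941/104; d'=(13−3·19/26)/(941/104)=1124/941
back: M4=1124/941
back: M3=19/26−33/104·1124/941=331/941
back: M2=6/11−3/11·331/941=423/941
back: M1=-5−1/3·423/941=-4846/941
M: M0=0, M1=-4846/941, M2=423/941, M3=331/941, M4=1124/941, M5=0
seg 0: a=-1, c=M0/2=0, d=(M1−M0)/(6·1)=-2423/2823, b=Δ0−h0·(2M0+M1)/6=13715/2823
seg 1: a=3, c=M1/2=-2423/941, d=(M2−M1)/(6·2)=5269/11292, b=Δ1−h1·(2M1+M2)/6=6446/2823
seg 2: a=1, c=M2/2=423/1882, d=(M3−M2)/(6·2)=-23/2823, b=Δ2−h2·(2M2+M3)/6=-6823/2823
seg 3: a=-3, c=M3/2=331/1882, d=(M4−M3)/(6·3)=793/16938, b=Δ3−h3·(2M3+M4)/6=-4561/2823
seg 4: a=-5, c=M4/2=562/941, d=(M5−M4)/(6·2)=-281/2823, b=Δ4−h4·(2M4+M5)/6=3973/5646
t_q=7/2 → seg 2, τ=1/2; S=1+-6823/2823·τ+423/1882·τ²+-23/2823·τ³=-577/3764

  seg 0: a=-1 b=13715/2823 c=0 d=-2423/2823
  seg 1: a=3 b=6446/2823 c=-2423/941 d=5269/11292
  seg 2: a=1 b=-6823/2823 c=423/1882 d=-23/2823
  seg 3: a=-3 b=-4561/2823 c=331/1882 d=793/16938
  seg 4: a=-5 b=3973/5646 c=562/941 d=-281/2823
S(7/2) = -577/3764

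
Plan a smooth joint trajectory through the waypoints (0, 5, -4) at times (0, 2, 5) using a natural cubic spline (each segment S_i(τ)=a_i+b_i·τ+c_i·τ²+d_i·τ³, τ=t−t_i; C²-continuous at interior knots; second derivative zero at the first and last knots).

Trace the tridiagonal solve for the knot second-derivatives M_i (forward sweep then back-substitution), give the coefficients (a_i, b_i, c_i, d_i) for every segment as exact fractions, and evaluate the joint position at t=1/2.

  seg 0: a=0 b=18/5 c=0 d=-11/40
  seg 1: a=5 b=3/10 c=-33/20 d=11/60
S(1/2) = 113/64

Δ: Δ0=5/2, Δ1=-3
row 1: diag=10, rhs=-33; c'=3/10, d'=-33/10
back: M1=-33/10
M: M0=0, M1=-33/10, M2=0
seg 0: a=0, c=M0/2=0, d=(M1−M0)/(6·2)=-11/40, b=Δ0−h0·(2M0+M1)/6=18/5
seg 1: a=5, c=M1/2=-33/20, d=(M2−M1)/(6·3)=11/60, b=Δ1−h1·(2M1+M2)/6=3/10
t_q=1/2 → seg 0, τ=1/2; S=0+18/5·τ+0·τ²+-11/40·τ³=113/64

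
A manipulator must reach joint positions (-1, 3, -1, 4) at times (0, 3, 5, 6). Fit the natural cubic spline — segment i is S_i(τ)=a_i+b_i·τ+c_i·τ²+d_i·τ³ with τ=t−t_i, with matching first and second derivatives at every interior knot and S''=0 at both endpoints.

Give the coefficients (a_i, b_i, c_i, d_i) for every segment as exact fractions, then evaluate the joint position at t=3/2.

  seg 0: a=-1 b=265/84 c=0 d=-17/84
  seg 1: a=3 b=-97/42 c=-51/28 d=83/84
  seg 2: a=-1 b=95/42 c=115/28 d=-115/84
S(3/2) = 683/224

Δ: Δ0=4/3, Δ1=-2, Δ2=5
row 1: diag=10, rhs=-20; c'=1/5, d'=-2
row 2: denom=6−2·1/5=28/5; d'=(42−2·-2)/(28/5)=115/14
back: M2=115/14
back: M1=-2−1/5·115/14=-51/14
M: M0=0, M1=-51/14, M2=115/14, M3=0
seg 0: a=-1, c=M0/2=0, d=(M1−M0)/(6·3)=-17/84, b=Δ0−h0·(2M0+M1)/6=265/84
seg 1: a=3, c=M1/2=-51/28, d=(M2−M1)/(6·2)=83/84, b=Δ1−h1·(2M1+M2)/6=-97/42
seg 2: a=-1, c=M2/2=115/28, d=(M3−M2)/(6·1)=-115/84, b=Δ2−h2·(2M2+M3)/6=95/42
t_q=3/2 → seg 0, τ=3/2; S=-1+265/84·τ+0·τ²+-17/84·τ³=683/224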